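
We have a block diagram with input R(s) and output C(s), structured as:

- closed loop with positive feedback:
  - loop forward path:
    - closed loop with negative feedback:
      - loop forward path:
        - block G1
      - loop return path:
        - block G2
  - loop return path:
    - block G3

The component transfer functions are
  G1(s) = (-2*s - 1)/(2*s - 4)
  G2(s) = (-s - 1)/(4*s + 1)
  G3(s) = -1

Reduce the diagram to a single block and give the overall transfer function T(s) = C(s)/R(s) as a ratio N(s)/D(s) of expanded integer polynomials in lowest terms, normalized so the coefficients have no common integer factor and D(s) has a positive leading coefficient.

The answer is (-8*s^2 - 6*s - 1)/(2*s^2 - 17*s - 4).

Reasoning:
Step 1. close the feedback loop around G1, G2, giving (-8*s^2 - 6*s - 1)/(10*s^2 - 11*s - 3)
Step 2. collapse the loop ([G1/(1+G1*G2)] forward, G3 return); the result is T(s) itself (integer coefficients, no common factor, positive leading denominator coefficient)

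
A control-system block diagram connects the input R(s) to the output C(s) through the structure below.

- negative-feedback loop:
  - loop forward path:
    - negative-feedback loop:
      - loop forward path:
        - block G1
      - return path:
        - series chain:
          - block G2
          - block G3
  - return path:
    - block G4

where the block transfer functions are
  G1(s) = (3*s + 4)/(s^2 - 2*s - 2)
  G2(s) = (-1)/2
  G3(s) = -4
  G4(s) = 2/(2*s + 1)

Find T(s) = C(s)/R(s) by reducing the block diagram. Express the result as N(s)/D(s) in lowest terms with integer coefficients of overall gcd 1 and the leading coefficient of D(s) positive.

Reducing step by step:

Step 1: reduce the series chain G2, G3 = 2
Step 2: apply the feedback formula to G1, (G2*G3) = (3*s + 4)/(s^2 + 4*s + 6)
Step 3: close the feedback loop around [G1/(1+G1*(G2*G3))], G4 - this is the overall T(s), already in the required normalized form

Answer: (6*s^2 + 11*s + 4)/(2*s^3 + 9*s^2 + 22*s + 14)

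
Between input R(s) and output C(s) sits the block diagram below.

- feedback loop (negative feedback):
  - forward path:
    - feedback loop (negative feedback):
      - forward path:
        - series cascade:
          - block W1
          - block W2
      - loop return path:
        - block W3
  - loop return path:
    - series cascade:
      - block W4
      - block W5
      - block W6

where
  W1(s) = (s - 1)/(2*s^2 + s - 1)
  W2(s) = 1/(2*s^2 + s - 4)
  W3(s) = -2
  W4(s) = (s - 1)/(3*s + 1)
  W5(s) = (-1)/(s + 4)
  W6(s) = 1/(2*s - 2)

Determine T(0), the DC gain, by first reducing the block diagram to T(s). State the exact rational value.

Answer: -8/49

Working:
1. reduce the series chain W1, W2; result (s - 1)/(4*s^4 + 4*s^3 - 9*s^2 - 5*s + 4)
2. feedback reduction of (W1*W2), W3; result (s - 1)/(4*s^4 + 4*s^3 - 9*s^2 - 7*s + 6)
3. series reduction of W4, W5, W6; result (-1)/(6*s^2 + 26*s + 8)
4. feedback reduction of [(W1*W2)/(1+(W1*W2)*W3)], (W4*W5*W6); result (6*s^3 + 20*s^2 - 18*s - 8)/(24*s^6 + 128*s^5 + 82*s^4 - 244*s^3 - 218*s^2 + 99*s + 49)
Step 4 gives the overall T(s). Then T(0) = -8/49.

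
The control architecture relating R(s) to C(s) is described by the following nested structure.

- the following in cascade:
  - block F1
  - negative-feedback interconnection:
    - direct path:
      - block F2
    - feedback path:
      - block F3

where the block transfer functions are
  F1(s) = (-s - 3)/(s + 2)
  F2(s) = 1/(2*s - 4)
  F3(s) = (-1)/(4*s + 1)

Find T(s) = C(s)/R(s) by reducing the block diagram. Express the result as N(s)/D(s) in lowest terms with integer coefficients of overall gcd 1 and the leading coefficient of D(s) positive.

Step 1 - reduce the feedback loop with forward F2 and return F3, giving (4*s + 1)/(8*s^2 - 14*s - 5)
Step 2 - multiply F1, [F2/(1+F2*F3)] (series): this yields T(s), and no further normalization is needed

Answer: (-4*s^2 - 13*s - 3)/(8*s^3 + 2*s^2 - 33*s - 10)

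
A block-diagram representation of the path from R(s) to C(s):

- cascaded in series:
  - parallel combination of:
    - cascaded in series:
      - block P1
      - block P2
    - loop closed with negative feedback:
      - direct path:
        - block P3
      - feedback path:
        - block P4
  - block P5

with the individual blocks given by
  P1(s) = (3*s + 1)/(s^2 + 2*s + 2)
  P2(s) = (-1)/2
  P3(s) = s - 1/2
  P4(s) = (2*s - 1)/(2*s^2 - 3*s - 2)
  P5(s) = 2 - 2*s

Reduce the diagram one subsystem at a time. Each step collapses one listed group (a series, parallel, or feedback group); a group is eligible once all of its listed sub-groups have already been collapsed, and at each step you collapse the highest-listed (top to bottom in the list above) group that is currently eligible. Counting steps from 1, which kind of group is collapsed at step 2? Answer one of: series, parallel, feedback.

(1) combine P1, P2 in series
(2) feedback reduction of P3, P4
(3) combine (P1*P2), [P3/(1+P3*P4)] in parallel
(4) series reduction of ((P1*P2)+[P3/(1+P3*P4)]), P5
At step 2 the group reduced is feedback.

Hence the answer: feedback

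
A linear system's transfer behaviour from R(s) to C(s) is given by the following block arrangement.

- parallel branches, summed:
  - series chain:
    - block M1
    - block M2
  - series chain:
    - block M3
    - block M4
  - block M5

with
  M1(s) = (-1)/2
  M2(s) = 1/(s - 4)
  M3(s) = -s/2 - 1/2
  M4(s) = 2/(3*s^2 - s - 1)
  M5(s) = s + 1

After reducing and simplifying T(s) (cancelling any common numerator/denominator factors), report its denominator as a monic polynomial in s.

Step 1. series reduction of M1, M2, giving (-1)/(2*s - 8)
Step 2. multiply M3, M4 (series), giving (-s - 1)/(3*s^2 - s - 1)
Step 3. reduce the parallel group (M1*M2), (M3*M4), M5, giving (6*s^4 - 20*s^3 - 25*s^2 + 21*s + 17)/(6*s^3 - 26*s^2 + 6*s + 8)
That last expression is T(s), already simplified. Scaling its denominator by 1/6 (the reciprocal of the leading coefficient) yields the monic denominator.

Answer: s^3 - 13*s^2/3 + s + 4/3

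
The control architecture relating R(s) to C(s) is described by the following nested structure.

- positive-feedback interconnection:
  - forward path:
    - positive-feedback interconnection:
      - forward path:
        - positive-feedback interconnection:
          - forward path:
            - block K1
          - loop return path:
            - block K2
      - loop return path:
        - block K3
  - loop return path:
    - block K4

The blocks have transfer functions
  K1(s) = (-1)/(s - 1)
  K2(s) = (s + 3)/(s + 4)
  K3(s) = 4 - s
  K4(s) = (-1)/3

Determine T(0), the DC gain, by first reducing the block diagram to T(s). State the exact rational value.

The answer is -12/41.

Reasoning:
(1) collapse the loop (K1 forward, K2 return); result (-s - 4)/(s^2 + 4*s - 1)
(2) close the feedback loop around [K1/(1-K1*K2)], K3; result (-s - 4)/(4*s + 15)
(3) reduce the feedback loop with forward [[K1/(1-K1*K2)]/(1-[K1/(1-K1*K2)]*K3)] and return K4; result (-3*s - 12)/(11*s + 41)
Evaluating the step-3 result (the overall T(s)) at s = 0 gives T(0) = -12/41.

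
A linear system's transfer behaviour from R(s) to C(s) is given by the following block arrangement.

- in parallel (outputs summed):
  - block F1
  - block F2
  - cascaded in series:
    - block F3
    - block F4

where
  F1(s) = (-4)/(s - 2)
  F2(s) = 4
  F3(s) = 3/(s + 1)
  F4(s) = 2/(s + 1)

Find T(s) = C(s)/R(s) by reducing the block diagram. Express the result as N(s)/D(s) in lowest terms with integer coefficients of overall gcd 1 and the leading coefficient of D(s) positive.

Step 1. series reduction of F3, F4; result 6/(s^2 + 2*s + 1)
Step 2. combine F1, F2, (F3*F4) in parallel; the result is T(s) itself (integer coefficients, no common factor, positive leading denominator coefficient)

Hence the answer: (4*s^3 - 4*s^2 - 14*s - 24)/(s^3 - 3*s - 2)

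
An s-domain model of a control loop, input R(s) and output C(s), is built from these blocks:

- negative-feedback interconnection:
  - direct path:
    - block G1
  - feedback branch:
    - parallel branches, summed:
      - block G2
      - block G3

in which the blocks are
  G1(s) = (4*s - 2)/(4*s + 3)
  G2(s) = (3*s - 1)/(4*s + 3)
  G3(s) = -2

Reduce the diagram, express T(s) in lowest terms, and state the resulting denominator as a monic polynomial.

Reducing step by step:

Step 1 - sum the parallel branches G2, G3: (-5*s - 7)/(4*s + 3)
Step 2 - reduce the feedback loop with forward G1 and return (G2+G3): (-16*s^2 - 4*s + 6)/(4*s^2 - 6*s - 23)
The result of step 2 is T(s) in lowest terms. Its denominator has leading coefficient 4; dividing the denominator through by 4 makes it monic.

Answer: s^2 - 3*s/2 - 23/4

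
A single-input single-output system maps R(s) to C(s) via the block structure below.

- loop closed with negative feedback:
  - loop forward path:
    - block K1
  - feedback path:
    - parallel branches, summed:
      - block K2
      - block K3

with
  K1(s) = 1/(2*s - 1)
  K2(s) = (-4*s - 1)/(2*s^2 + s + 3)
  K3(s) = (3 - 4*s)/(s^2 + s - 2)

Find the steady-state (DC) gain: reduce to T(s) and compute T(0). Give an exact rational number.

The answer is -6/17.

Reasoning:
Step 1. reduce the parallel group K2, K3 = (-12*s^3 - 3*s^2 - 2*s + 11)/(2*s^4 + 3*s^3 + s - 6)
Step 2. feedback reduction of K1, (K2+K3) = (2*s^4 + 3*s^3 + s - 6)/(4*s^5 + 4*s^4 - 15*s^3 - s^2 - 15*s + 17)
DC gain: substitute s = 0 into T(s) from step 2: T(0) = -6/17.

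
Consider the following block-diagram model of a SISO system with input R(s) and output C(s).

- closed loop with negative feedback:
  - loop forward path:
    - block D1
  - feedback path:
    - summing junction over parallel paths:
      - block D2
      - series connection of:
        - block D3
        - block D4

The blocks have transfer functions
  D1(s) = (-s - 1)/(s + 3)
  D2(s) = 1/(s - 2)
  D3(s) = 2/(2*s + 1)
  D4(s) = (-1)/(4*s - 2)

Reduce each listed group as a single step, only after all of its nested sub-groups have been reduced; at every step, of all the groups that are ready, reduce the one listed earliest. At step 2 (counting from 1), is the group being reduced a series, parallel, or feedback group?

(1) series reduction of D3, D4
(2) reduce the parallel group D2, (D3*D4)
(3) collapse the loop (D1 forward, (D2+(D3*D4)) return)
The group at step 2 is a parallel group.

Answer: parallel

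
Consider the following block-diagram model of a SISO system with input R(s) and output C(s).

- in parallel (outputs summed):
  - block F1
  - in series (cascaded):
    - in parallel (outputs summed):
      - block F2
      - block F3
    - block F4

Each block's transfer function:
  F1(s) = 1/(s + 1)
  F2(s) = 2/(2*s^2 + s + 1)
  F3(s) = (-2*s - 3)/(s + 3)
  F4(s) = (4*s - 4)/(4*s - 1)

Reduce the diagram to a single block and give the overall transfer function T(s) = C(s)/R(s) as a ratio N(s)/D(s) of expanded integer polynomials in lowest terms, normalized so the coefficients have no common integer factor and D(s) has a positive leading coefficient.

Step 1: combine F2, F3 in parallel: (-4*s^3 - 8*s^2 - 3*s + 3)/(2*s^3 + 7*s^2 + 4*s + 3)
Step 2: series reduction of (F2+F3), F4: (-16*s^4 - 16*s^3 + 20*s^2 + 24*s - 12)/(8*s^4 + 26*s^3 + 9*s^2 + 8*s - 3)
Step 3: sum the parallel branches F1, ((F2+F3)*F4), which is the overall transfer function T(s) = C(s)/R(s) in lowest terms

Hence the answer: (-16*s^5 - 24*s^4 + 30*s^3 + 53*s^2 + 20*s - 15)/(8*s^5 + 34*s^4 + 35*s^3 + 17*s^2 + 5*s - 3)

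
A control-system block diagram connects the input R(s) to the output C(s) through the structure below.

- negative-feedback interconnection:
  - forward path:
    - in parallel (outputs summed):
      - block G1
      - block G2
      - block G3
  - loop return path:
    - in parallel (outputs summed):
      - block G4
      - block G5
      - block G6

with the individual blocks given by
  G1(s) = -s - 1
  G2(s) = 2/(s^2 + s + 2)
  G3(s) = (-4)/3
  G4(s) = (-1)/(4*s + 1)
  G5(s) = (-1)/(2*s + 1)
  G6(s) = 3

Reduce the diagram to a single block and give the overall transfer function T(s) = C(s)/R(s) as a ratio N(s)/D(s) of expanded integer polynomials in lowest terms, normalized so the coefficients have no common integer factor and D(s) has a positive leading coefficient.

Step 1. parallel reduction of G1, G2, G3 gives (-3*s^3 - 10*s^2 - 13*s - 8)/(3*s^2 + 3*s + 6)
Step 2. reduce the parallel group G4, G5, G6 gives (24*s^2 + 12*s + 1)/(8*s^2 + 6*s + 1)
Step 3. reduce the feedback loop with forward (G1+G2+G3) and return (G4+G5+G6), giving the overall T(s)

Answer: (24*s^5 + 98*s^4 + 167*s^3 + 152*s^2 + 61*s + 8)/(72*s^5 + 252*s^4 + 393*s^3 + 289*s^2 + 70*s + 2)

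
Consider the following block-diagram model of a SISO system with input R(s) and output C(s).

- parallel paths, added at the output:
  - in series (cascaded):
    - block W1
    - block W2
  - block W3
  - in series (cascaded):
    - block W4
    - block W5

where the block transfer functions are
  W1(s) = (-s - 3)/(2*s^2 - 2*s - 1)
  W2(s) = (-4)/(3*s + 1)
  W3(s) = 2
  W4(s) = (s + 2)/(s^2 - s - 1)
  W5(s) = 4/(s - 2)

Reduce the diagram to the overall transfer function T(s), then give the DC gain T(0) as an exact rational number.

Answer: -6

Working:
Step 1 - cascade W1, W2 gives (4*s + 12)/(6*s^3 - 4*s^2 - 5*s - 1)
Step 2 - multiply W4, W5 (series) gives (4*s + 8)/(s^3 - 3*s^2 + s + 2)
Step 3 - combine (W1*W2), W3, (W4*W5) in parallel gives (12*s^6 - 44*s^5 + 54*s^4 + 76*s^3 - 104*s^2 - 46*s + 12)/(6*s^6 - 22*s^5 + 13*s^4 + 22*s^3 - 10*s^2 - 11*s - 2)
That last expression is T(s); at s = 0 only the constant terms survive, so T(0) = 12/(-2) = -6.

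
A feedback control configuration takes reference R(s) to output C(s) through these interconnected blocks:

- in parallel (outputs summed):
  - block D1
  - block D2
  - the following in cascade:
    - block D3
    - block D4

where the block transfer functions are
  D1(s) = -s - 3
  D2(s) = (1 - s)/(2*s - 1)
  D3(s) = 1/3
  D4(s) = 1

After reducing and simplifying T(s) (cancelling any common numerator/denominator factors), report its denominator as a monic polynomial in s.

Reducing step by step:

[1] combine D3, D4 in series gives 1/3
[2] add D1, D2, (D3*D4) (parallel) gives (-6*s^2 - 16*s + 11)/(6*s - 3)
That last expression is T(s), already simplified. Scaling its denominator by 1/6 (the reciprocal of the leading coefficient) yields the monic denominator.

Answer: s - 1/2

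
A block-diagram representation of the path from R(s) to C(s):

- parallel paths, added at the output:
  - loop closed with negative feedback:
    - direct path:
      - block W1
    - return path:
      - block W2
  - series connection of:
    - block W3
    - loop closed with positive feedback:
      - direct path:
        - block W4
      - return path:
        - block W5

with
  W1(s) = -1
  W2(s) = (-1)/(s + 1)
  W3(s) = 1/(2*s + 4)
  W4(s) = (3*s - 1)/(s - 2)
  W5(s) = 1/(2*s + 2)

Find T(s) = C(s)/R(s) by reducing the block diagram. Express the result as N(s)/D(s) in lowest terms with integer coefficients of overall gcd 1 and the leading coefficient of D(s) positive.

Step 1. collapse the loop (W1 forward, W2 return) -> (-s - 1)/(s + 2)
Step 2. close the feedback loop around W4, W5 -> (6*s^2 + 4*s - 2)/(2*s^2 - 5*s - 3)
Step 3. combine W3, [W4/(1-W4*W5)] in series -> (3*s^2 + 2*s - 1)/(2*s^3 - s^2 - 13*s - 6)
Step 4. combine [W1/(1+W1*W2)], (W3*[W4/(1-W4*W5)]) in parallel; the result is T(s) itself (integer coefficients, no common factor, positive leading denominator coefficient)

Therefore the answer is (-2*s^3 + 6*s^2 + 10*s + 2)/(2*s^3 - s^2 - 13*s - 6).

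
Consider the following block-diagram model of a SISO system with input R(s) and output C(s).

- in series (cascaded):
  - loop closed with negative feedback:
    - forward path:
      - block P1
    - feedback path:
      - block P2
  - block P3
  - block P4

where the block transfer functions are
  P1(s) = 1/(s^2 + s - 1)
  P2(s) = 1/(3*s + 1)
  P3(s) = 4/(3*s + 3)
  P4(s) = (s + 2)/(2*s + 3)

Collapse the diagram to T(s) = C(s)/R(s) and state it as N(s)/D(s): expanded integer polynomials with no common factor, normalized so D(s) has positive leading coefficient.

First reduce the diagram to T(s).

(1) reduce the feedback loop with forward P1 and return P2 = (3*s + 1)/(3*s^3 + 4*s^2 - 2*s)
(2) reduce the series chain [P1/(1+P1*P2)], P3, P4: this yields T(s), and no further normalization is needed

Answer: (12*s^2 + 28*s + 8)/(18*s^5 + 69*s^4 + 75*s^3 + 6*s^2 - 18*s)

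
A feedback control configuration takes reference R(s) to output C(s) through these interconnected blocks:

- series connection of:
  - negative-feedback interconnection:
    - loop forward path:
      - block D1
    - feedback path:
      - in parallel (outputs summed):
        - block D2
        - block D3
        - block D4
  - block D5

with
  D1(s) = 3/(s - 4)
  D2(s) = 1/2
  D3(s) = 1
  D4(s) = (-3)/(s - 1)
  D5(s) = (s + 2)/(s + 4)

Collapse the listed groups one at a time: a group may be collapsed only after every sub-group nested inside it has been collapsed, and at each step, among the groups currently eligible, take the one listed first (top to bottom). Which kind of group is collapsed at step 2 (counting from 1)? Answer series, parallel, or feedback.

The answer is feedback.

Reasoning:
Step 1: add D2, D3, D4 (parallel)
Step 2: reduce the feedback loop with forward D1 and return (D2+D3+D4)
Step 3: reduce the series chain [D1/(1+D1*(D2+D3+D4))], D5
Step 2 collapses a feedback group.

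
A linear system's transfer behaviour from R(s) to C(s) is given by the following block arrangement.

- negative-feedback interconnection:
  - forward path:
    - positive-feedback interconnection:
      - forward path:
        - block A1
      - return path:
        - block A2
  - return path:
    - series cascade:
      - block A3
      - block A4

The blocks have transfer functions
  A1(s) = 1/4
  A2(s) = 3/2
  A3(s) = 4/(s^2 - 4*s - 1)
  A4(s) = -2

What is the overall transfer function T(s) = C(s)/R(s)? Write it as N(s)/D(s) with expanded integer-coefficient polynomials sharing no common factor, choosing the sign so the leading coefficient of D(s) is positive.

(1) close the feedback loop around A1, A2 -> 2/5
(2) reduce the series chain A3, A4 -> (-8)/(s^2 - 4*s - 1)
(3) collapse the loop ([A1/(1-A1*A2)] forward, (A3*A4) return): this yields T(s), and no further normalization is needed

Therefore the answer is (2*s^2 - 8*s - 2)/(5*s^2 - 20*s - 21).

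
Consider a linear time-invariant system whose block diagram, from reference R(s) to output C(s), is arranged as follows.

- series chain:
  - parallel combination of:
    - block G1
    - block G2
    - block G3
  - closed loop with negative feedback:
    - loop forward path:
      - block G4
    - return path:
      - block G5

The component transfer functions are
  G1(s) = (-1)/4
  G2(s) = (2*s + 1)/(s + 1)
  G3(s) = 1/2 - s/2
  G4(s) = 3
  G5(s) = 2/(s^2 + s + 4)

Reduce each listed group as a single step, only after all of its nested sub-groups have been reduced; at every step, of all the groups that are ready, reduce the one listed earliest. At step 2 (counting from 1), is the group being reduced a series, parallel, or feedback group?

Reducing step by step:

Step 1. combine G1, G2, G3 in parallel
Step 2. apply the feedback formula to G4, G5
Step 3. multiply (G1+G2+G3), [G4/(1+G4*G5)] (series)
At step 2 the group reduced is feedback.

Answer: feedback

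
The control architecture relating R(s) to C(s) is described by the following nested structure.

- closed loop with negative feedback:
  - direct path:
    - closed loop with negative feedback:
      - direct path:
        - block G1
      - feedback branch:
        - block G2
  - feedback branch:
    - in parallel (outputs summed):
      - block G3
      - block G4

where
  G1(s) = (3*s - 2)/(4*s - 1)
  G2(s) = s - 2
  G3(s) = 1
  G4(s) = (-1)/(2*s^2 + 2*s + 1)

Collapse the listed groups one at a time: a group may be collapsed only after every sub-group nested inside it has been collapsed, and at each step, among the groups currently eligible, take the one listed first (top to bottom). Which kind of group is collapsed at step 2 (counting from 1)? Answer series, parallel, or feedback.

Step 1. reduce the feedback loop with forward G1 and return G2
Step 2. sum the parallel branches G3, G4
Step 3. collapse the loop ([G1/(1+G1*G2)] forward, (G3+G4) return)
At step 2 the group reduced is parallel.

Therefore the answer is parallel.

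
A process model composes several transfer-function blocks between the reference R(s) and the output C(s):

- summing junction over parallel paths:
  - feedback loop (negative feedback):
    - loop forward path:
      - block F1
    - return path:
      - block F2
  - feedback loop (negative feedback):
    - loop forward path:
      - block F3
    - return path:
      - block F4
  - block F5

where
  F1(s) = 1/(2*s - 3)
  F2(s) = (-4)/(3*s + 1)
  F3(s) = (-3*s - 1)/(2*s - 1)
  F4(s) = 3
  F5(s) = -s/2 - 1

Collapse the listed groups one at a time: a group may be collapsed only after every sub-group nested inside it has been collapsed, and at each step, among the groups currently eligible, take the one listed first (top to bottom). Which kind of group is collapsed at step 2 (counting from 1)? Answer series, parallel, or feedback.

Step 1 - apply the feedback formula to F1, F2
Step 2 - reduce the feedback loop with forward F3 and return F4
Step 3 - parallel reduction of [F1/(1+F1*F2)], [F3/(1+F3*F4)], F5
Step 2: feedback.

Final answer: feedback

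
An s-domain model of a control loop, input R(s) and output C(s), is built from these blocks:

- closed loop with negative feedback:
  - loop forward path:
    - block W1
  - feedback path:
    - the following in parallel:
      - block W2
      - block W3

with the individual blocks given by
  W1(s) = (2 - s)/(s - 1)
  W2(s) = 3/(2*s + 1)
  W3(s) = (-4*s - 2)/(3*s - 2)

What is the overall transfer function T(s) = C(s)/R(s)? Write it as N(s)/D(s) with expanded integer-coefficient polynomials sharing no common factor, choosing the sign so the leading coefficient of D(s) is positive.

Reducing step by step:

Step 1 - reduce the parallel group W2, W3, giving (-8*s^2 + s - 8)/(6*s^2 - s - 2)
Step 2 - close the feedback loop around W1, (W2+W3) - this is the overall T(s), already in the required normalized form

Answer: (-6*s^3 + 13*s^2 - 4)/(14*s^3 - 24*s^2 + 9*s - 14)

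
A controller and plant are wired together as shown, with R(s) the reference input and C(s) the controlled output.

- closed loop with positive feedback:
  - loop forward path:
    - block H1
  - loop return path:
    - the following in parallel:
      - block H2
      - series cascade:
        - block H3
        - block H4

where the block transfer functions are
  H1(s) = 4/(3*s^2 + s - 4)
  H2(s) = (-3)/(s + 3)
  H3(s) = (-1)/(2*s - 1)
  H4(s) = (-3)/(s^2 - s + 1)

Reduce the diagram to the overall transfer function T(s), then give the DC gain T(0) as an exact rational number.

Step 1. cascade H3, H4, giving 3/(2*s^3 - 3*s^2 + 3*s - 1)
Step 2. combine H2, (H3*H4) in parallel, giving (-6*s^3 + 9*s^2 - 6*s + 12)/(2*s^4 + 3*s^3 - 6*s^2 + 8*s - 3)
Step 3. collapse the loop (H1 forward, (H2+(H3*H4)) return), giving (8*s^4 + 12*s^3 - 24*s^2 + 32*s - 12)/(6*s^6 + 11*s^5 - 23*s^4 + 30*s^3 - 13*s^2 - 11*s - 36)
Step 3 gives the overall T(s). Then T(0) = -12/(-36) = 1/3.

Final answer: 1/3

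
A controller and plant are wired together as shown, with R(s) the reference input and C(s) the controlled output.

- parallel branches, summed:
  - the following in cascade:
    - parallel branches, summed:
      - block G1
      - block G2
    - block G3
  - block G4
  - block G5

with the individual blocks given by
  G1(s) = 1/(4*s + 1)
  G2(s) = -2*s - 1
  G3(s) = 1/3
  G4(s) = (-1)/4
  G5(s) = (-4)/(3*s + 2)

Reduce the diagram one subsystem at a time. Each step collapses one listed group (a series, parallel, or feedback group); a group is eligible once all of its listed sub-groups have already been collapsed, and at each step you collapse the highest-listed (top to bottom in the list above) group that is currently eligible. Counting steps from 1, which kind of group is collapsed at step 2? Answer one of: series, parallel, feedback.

Reducing step by step:

[1] add G1, G2 (parallel)
[2] multiply (G1+G2), G3 (series)
[3] sum the parallel branches ((G1+G2)*G3), G4, G5
Step 2 collapses a series group.

Answer: series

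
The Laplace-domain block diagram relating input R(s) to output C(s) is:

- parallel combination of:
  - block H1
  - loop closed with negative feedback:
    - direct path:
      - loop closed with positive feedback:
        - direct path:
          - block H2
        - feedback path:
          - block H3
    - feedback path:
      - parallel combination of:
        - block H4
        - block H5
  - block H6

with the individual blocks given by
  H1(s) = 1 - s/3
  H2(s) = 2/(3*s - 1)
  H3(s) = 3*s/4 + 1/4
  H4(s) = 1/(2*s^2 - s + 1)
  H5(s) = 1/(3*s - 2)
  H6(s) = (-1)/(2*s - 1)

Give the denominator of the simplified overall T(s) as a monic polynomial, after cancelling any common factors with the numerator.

1. collapse the loop (H2 forward, H3 return); result 4/(3*s - 3)
2. reduce the parallel group H4, H5; result (2*s^2 + 2*s - 1)/(6*s^3 - 7*s^2 + 5*s - 2)
3. feedback reduction of [H2/(1-H2*H3)], (H4+H5); result (24*s^3 - 28*s^2 + 20*s - 8)/(18*s^4 - 39*s^3 + 44*s^2 - 13*s + 2)
4. add H1, [[H2/(1-H2*H3)]/(1+[H2/(1-H2*H3)]*(H4+H5))], H6 (parallel); result (-36*s^6 + 204*s^5 - 325*s^4 + 328*s^3 - 155*s^2 - 16*s + 12)/(108*s^5 - 288*s^4 + 381*s^3 - 210*s^2 + 51*s - 6)
That last expression is T(s), already simplified. Scaling its denominator by 1/108 (the reciprocal of the leading coefficient) yields the monic denominator.

Answer: s^5 - 8*s^4/3 + 127*s^3/36 - 35*s^2/18 + 17*s/36 - 1/18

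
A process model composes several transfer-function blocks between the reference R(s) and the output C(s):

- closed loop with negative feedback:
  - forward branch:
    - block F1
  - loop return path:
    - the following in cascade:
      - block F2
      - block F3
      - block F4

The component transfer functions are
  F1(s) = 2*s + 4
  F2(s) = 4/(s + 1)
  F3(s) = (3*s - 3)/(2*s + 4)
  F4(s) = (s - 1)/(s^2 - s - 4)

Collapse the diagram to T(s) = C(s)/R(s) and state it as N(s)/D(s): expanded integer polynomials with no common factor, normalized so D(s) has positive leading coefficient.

(1) multiply F2, F3, F4 (series); result (6*s^2 - 12*s + 6)/(s^4 + 2*s^3 - 5*s^2 - 14*s - 8)
(2) reduce the feedback loop with forward F1 and return (F2*F3*F4), giving the overall T(s)

Final answer: (2*s^4 + 4*s^3 - 10*s^2 - 28*s - 16)/(s^3 + 12*s^2 - 29*s + 8)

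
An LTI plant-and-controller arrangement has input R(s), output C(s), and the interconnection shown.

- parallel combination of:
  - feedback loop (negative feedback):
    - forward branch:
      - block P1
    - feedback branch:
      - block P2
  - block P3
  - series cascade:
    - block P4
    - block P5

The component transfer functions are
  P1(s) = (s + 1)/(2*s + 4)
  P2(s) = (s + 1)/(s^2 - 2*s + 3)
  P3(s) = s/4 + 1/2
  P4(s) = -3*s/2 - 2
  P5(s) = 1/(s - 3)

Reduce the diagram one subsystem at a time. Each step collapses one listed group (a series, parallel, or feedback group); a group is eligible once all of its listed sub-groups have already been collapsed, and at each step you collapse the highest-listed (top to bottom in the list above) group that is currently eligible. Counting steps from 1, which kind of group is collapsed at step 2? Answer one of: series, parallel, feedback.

(1) collapse the loop (P1 forward, P2 return)
(2) reduce the series chain P4, P5
(3) reduce the parallel group [P1/(1+P1*P2)], P3, (P4*P5)
The group at step 2 is a series group.

Hence the answer: series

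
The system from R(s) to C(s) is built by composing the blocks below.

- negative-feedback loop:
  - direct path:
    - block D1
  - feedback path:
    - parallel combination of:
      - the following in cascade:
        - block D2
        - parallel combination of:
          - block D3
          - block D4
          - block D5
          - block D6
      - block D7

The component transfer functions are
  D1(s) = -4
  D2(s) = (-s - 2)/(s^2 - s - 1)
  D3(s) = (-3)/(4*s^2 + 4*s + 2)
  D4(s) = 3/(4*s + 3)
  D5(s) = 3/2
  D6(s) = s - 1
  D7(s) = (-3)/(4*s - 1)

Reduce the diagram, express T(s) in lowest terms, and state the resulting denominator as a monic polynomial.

[1] reduce the parallel group D3, D4, D5, D6; result (8*s^4 + 18*s^3 + 23*s^2 + 8*s)/(8*s^3 + 14*s^2 + 10*s + 3)
[2] multiply D2, (D3+D4+D5+D6) (series); result (-8*s^5 - 34*s^4 - 59*s^3 - 54*s^2 - 16*s)/(8*s^5 + 6*s^4 - 12*s^3 - 21*s^2 - 13*s - 3)
[3] combine (D2*(D3+D4+D5+D6)), D7 in parallel; result (-32*s^6 - 152*s^5 - 220*s^4 - 121*s^3 + 53*s^2 + 55*s + 9)/(32*s^6 + 16*s^5 - 54*s^4 - 72*s^3 - 31*s^2 + s + 3)
[4] close the feedback loop around D1, ((D2*(D3+D4+D5+D6))+D7); result (-128*s^6 - 64*s^5 + 216*s^4 + 288*s^3 + 124*s^2 - 4*s - 12)/(160*s^6 + 624*s^5 + 826*s^4 + 412*s^3 - 243*s^2 - 219*s - 33)
The result of step 4 is T(s) in lowest terms. Its denominator has leading coefficient 160; dividing the denominator through by 160 makes it monic.

Hence the answer: s^6 + 39*s^5/10 + 413*s^4/80 + 103*s^3/40 - 243*s^2/160 - 219*s/160 - 33/160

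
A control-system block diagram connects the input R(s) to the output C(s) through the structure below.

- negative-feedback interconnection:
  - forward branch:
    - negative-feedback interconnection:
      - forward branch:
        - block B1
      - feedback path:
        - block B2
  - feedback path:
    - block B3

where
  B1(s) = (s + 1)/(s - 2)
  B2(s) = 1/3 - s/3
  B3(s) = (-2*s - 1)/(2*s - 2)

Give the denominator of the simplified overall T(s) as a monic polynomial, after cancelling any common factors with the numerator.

First reduce the diagram to T(s).

1. reduce the feedback loop with forward B1 and return B2 gives (-3*s - 3)/(s^2 - 3*s + 5)
2. collapse the loop ([B1/(1+B1*B2)] forward, B3 return) gives (6 - 6*s^2)/(2*s^3 - 2*s^2 + 25*s - 7)
That last expression is T(s), already simplified. Scaling its denominator by 1/2 (the reciprocal of the leading coefficient) yields the monic denominator.

Answer: s^3 - s^2 + 25*s/2 - 7/2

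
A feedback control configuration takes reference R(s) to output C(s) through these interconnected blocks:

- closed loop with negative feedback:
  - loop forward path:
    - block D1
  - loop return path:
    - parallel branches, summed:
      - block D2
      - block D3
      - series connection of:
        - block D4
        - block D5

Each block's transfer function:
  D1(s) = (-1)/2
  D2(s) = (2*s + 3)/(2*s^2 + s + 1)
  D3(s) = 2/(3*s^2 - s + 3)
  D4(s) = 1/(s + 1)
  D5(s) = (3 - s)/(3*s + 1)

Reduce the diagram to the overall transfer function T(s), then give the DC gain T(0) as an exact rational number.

First reduce the diagram to T(s).

1. cascade D4, D5 gives (3 - s)/(3*s^2 + 4*s + 1)
2. combine D2, D3, (D4*D5) in parallel gives (12*s^5 + 74*s^4 + 60*s^3 + 86*s^2 + 52*s + 20)/(18*s^6 + 27*s^5 + 34*s^4 + 39*s^3 + 25*s^2 + 14*s + 3)
3. feedback reduction of D1, (D2+D3+(D4*D5)) gives (-18*s^6 - 27*s^5 - 34*s^4 - 39*s^3 - 25*s^2 - 14*s - 3)/(36*s^6 + 42*s^5 - 6*s^4 + 18*s^3 - 36*s^2 - 24*s - 14)
That last expression is T(s); at s = 0 only the constant terms survive, so T(0) = -3/(-14) = 3/14.

Answer: 3/14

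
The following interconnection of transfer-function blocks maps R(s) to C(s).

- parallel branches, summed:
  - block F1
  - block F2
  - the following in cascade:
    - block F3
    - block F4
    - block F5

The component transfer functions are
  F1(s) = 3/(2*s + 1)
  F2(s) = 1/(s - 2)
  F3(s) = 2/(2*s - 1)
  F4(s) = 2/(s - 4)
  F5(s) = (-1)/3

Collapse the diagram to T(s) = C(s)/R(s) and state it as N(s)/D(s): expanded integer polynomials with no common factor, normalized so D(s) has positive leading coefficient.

1. cascade F3, F4, F5; result (-4)/(6*s^2 - 27*s + 12)
2. parallel reduction of F1, F2, (F3*F4*F5); the result is T(s) itself (integer coefficients, no common factor, positive leading denominator coefficient)

Hence the answer: (30*s^3 - 173*s^2 + 207*s - 52)/(12*s^4 - 72*s^3 + 93*s^2 + 18*s - 24)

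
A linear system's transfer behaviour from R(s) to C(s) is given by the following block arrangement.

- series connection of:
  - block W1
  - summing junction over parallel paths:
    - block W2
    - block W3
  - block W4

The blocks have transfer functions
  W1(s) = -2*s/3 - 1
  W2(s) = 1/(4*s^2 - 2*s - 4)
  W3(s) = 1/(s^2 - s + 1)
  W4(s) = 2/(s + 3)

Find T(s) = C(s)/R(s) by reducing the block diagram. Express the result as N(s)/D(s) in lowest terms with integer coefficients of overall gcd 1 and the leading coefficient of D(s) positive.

[1] reduce the parallel group W2, W3, giving (5*s^2 - 3*s - 3)/(4*s^4 - 6*s^3 + 2*s^2 + 2*s - 4)
[2] cascade W1, (W2+W3), W4; the result is T(s) itself (integer coefficients, no common factor, positive leading denominator coefficient)

Hence the answer: (-10*s^3 - 9*s^2 + 15*s + 9)/(6*s^5 + 9*s^4 - 24*s^3 + 12*s^2 + 3*s - 18)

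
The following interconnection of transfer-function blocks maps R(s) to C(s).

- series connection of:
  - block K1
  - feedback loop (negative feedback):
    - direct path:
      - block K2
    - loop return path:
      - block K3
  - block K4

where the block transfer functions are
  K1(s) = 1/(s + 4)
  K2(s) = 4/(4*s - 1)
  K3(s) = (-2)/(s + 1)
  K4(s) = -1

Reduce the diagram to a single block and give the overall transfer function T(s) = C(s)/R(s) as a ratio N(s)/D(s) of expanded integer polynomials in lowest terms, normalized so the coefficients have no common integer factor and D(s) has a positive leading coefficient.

Step 1: reduce the feedback loop with forward K2 and return K3: (4*s + 4)/(4*s^2 + 3*s - 9)
Step 2: series reduction of K1, [K2/(1+K2*K3)], K4, giving the overall T(s)

Hence the answer: (-4*s - 4)/(4*s^3 + 19*s^2 + 3*s - 36)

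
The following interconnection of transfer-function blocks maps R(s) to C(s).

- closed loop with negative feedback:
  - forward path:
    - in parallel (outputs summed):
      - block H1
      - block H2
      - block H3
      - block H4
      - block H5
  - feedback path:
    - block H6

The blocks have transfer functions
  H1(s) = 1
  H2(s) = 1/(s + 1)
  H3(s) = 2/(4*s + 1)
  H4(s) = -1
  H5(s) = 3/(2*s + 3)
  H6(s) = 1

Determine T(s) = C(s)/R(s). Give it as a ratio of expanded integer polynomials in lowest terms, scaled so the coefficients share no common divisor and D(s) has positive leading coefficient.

[1] combine H1, H2, H3, H4, H5 in parallel: (24*s^2 + 39*s + 12)/(8*s^3 + 22*s^2 + 17*s + 3)
[2] collapse the loop ((H1+H2+H3+H4+H5) forward, H6 return); the result is T(s) itself (integer coefficients, no common factor, positive leading denominator coefficient)

Hence the answer: (24*s^2 + 39*s + 12)/(8*s^3 + 46*s^2 + 56*s + 15)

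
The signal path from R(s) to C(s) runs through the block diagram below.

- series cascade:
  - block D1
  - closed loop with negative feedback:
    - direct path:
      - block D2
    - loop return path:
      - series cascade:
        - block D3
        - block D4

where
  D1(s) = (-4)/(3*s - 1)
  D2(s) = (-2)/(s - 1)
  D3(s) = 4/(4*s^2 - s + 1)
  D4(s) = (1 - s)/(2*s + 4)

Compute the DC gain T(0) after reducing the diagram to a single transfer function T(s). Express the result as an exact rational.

(1) combine D3, D4 in series; result (2 - 2*s)/(4*s^3 + 7*s^2 - s + 2)
(2) apply the feedback formula to D2, (D3*D4); result (-8*s^3 - 14*s^2 + 2*s - 4)/(4*s^4 + 3*s^3 - 8*s^2 + 7*s - 6)
(3) multiply D1, [D2/(1+D2*(D3*D4))] (series); result (32*s^3 + 56*s^2 - 8*s + 16)/(12*s^5 + 5*s^4 - 27*s^3 + 29*s^2 - 25*s + 6)
DC gain: substitute s = 0 into T(s) from step 3: T(0) = 16/6 = 8/3.

Answer: 8/3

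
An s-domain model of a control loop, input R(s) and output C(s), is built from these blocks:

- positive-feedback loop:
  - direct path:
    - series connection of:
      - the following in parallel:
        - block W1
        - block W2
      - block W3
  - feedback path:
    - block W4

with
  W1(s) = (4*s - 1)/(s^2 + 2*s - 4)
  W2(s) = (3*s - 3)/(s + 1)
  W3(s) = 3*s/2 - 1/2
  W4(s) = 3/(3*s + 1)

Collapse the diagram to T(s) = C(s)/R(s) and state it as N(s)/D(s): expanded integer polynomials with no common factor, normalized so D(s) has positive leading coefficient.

Answer: (-27*s^5 - 63*s^4 + 138*s^3 - 92*s^2 - 15*s + 11)/(21*s^4 + 34*s^3 - 150*s^2 + 172*s - 25)

Working:
[1] reduce the parallel group W1, W2 -> (3*s^3 + 7*s^2 - 15*s + 11)/(s^3 + 3*s^2 - 2*s - 4)
[2] combine (W1+W2), W3 in series -> (9*s^4 + 18*s^3 - 52*s^2 + 48*s - 11)/(2*s^3 + 6*s^2 - 4*s - 8)
[3] collapse the loop (((W1+W2)*W3) forward, W4 return); the result is T(s) itself (integer coefficients, no common factor, positive leading denominator coefficient)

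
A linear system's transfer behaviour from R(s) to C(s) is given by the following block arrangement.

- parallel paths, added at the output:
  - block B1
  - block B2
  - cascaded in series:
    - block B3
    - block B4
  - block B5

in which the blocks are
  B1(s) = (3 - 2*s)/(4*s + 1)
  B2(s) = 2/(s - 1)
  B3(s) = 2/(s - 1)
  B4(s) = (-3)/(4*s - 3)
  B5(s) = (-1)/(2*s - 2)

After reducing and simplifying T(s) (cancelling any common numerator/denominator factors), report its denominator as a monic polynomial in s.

First reduce the diagram to T(s).

1. series reduction of B3, B4 = (-6)/(4*s^2 - 7*s + 3)
2. parallel reduction of B1, B2, (B3*B4), B5 = (-16*s^3 + 100*s^2 - 126*s - 3)/(32*s^3 - 48*s^2 + 10*s + 6)
T(s) is the step-2 result (common factors already cancelled). Leading coefficient of the denominator: 32. Divide through by 32 for the monic polynomial.

Answer: s^3 - 3*s^2/2 + 5*s/16 + 3/16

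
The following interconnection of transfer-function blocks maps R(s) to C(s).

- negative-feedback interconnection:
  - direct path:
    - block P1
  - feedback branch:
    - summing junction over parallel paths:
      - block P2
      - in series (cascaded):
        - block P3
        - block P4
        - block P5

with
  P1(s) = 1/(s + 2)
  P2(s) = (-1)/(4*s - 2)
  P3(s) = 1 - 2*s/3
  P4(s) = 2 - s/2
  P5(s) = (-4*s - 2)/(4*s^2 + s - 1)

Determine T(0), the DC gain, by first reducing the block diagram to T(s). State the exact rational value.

The answer is 2/13.

Reasoning:
[1] series reduction of P3, P4, P5 gives (-4*s^3 + 20*s^2 - 13*s - 12)/(12*s^2 + 3*s - 3)
[2] sum the parallel branches P2, (P3*P4*P5) gives (-16*s^4 + 88*s^3 - 104*s^2 - 25*s + 27)/(48*s^3 - 12*s^2 - 18*s + 6)
[3] apply the feedback formula to P1, (P2+(P3*P4*P5)) gives (48*s^3 - 12*s^2 - 18*s + 6)/(32*s^4 + 172*s^3 - 146*s^2 - 55*s + 39)
The step-3 result is T(s). Setting s = 0: T(0) = 6/39 = 2/13.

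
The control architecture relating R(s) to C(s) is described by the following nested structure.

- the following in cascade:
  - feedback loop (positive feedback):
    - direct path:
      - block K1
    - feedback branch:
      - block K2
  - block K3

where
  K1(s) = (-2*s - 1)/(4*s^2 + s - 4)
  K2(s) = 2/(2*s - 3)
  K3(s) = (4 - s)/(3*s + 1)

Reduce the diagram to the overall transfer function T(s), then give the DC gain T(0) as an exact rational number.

[1] feedback reduction of K1, K2, giving (-4*s^2 + 4*s + 3)/(8*s^3 - 10*s^2 - 7*s + 14)
[2] multiply [K1/(1-K1*K2)], K3 (series), giving (4*s^3 - 20*s^2 + 13*s + 12)/(24*s^4 - 22*s^3 - 31*s^2 + 35*s + 14)
The step-2 result is T(s). Setting s = 0: T(0) = 12/14 = 6/7.

Answer: 6/7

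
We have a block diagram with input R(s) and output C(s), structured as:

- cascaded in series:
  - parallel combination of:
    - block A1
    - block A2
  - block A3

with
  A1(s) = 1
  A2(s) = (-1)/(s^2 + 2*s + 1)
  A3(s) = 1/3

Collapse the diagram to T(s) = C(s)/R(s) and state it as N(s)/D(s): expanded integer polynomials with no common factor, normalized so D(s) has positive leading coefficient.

1. parallel reduction of A1, A2: (s^2 + 2*s)/(s^2 + 2*s + 1)
2. multiply (A1+A2), A3 (series) - this is the overall T(s), already in the required normalized form

Hence the answer: (s^2 + 2*s)/(3*s^2 + 6*s + 3)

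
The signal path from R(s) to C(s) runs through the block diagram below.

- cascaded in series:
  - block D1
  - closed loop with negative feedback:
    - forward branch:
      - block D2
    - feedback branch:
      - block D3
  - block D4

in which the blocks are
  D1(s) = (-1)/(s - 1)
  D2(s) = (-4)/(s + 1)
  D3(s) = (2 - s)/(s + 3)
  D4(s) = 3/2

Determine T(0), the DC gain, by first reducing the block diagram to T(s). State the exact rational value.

Step 1 - feedback reduction of D2, D3; result (-4*s - 12)/(s^2 + 8*s - 5)
Step 2 - series reduction of D1, [D2/(1+D2*D3)], D4; result (6*s + 18)/(s^3 + 7*s^2 - 13*s + 5)
That last expression is T(s); at s = 0 only the constant terms survive, so T(0) = 18/5.

Answer: 18/5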